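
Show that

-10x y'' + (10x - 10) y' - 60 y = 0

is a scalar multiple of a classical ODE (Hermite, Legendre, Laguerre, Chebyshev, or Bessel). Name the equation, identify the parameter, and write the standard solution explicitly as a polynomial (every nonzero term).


All three coefficients share the factor -10; dividing through by -10 gives  x y'' + (1 - x) y' + 6 y = 0.
This matches the Laguerre equation x y'' + (1 - x) y' + n y = 0 with n = 6; the polynomial solution is L_6(x).
With y = sum_k a_k x^k, matching x^k gives (k+1)k a_{k+1} + (k+1) a_{k+1} - k a_k + n a_k = 0, i.e. (k+1)^2 a_{k+1} = (k - n) a_k = (k - 6) a_k. The right side vanishes at k = 6, so the series terminates at degree 6.
Standard normalization L_n(0) = 1 gives a_0 = 1. Work upward with a_{k+1} = (k - 6) a_k / (k+1)^2:
  a_1 = (0 - 6)(1) / 1^2 = -6/1 = -6
  a_2 = (1 - 6)(-6) / 2^2 = 30/4 = 15/2
  a_3 = (2 - 6)(15/2) / 3^2 = -30/9 = -10/3
  a_4 = (3 - 6)(-10/3) / 4^2 = 10/16 = 5/8
  a_5 = (4 - 6)(5/8) / 5^2 = (-5/4)/25 = -1/20
  a_6 = (5 - 6)(-1/20) / 6^2 = (1/20)/36 = 1/720
Hence L_6(x) = x^6/720 - x^5/20 + 5 x^4/8 - 10 x^3/3 + 15 x^2/2 - 6 x + 1.

L_6(x); series = x^6/720 - x^5/20 + 5 x^4/8 - 10 x^3/3 + 15 x^2/2 - 6 x + 1


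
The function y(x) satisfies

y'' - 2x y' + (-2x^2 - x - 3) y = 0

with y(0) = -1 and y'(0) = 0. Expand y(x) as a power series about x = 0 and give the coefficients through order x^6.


Ansatz: y(x) = sum_{n>=0} a_n x^n, so y'(x) = sum_{n>=1} n a_n x^(n-1) and y''(x) = sum_{n>=2} n(n-1) a_n x^(n-2).
Substitute into P(x) y'' + Q(x) y' + R(x) y = 0 with P(x) = 1, Q(x) = -2x, R(x) = -2x^2 - x - 3, and match powers of x.
Initial conditions: a_0 = -1, a_1 = 0.
Setting the coefficient of each power of x to zero and solving order by order (substituting the coefficients already found):
  x^0: 2 a_2 - 3 a_0 = 0  ->  2 a_2 = 3 a_0 = -3  ->  a_2 = -3/2
  x^1: 6 a_3 - 5 a_1 - a_0 = 0  ->  6 a_3 = 5 a_1 + a_0 = -1  ->  a_3 = -1/6
  x^2: 12 a_4 - 7 a_2 - a_1 - 2 a_0 = 0  ->  12 a_4 = 7 a_2 + a_1 + 2 a_0 = -25/2  ->  a_4 = -25/24
  x^3: 20 a_5 - 9 a_3 - a_2 - 2 a_1 = 0  ->  20 a_5 = 9 a_3 + a_2 + 2 a_1 = -3  ->  a_5 = -3/20
  x^4: 30 a_6 - 11 a_4 - a_3 - 2 a_2 = 0  ->  30 a_6 = 11 a_4 + a_3 + 2 a_2 = -117/8  ->  a_6 = -39/80
Truncated series: y(x) = -1 - (3/2) x^2 - (1/6) x^3 - (25/24) x^4 - (3/20) x^5 - (39/80) x^6 + O(x^7).

a_0 = -1; a_1 = 0; a_2 = -3/2; a_3 = -1/6; a_4 = -25/24; a_5 = -3/20; a_6 = -39/80


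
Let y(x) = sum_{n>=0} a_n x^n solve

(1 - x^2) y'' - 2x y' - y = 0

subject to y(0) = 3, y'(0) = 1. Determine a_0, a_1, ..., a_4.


Ansatz: y(x) = sum_{n>=0} a_n x^n, so y'(x) = sum_{n>=1} n a_n x^(n-1) and y''(x) = sum_{n>=2} n(n-1) a_n x^(n-2).
Substitute into P(x) y'' + Q(x) y' + R(x) y = 0 with P(x) = 1 - x^2, Q(x) = -2x, R(x) = -1, and match powers of x.
Initial conditions: a_0 = 3, a_1 = 1.
Setting the coefficient of each power of x to zero and solving order by order (substituting the coefficients already found):
  x^0: 2 a_2 - a_0 = 0  ->  2 a_2 = a_0 = 3  ->  a_2 = 3/2
  x^1: 6 a_3 - 3 a_1 = 0  ->  6 a_3 = 3 a_1 = 3  ->  a_3 = 1/2
  x^2: 12 a_4 - 7 a_2 = 0  ->  12 a_4 = 7 a_2 = 21/2  ->  a_4 = 7/8
Truncated series: y(x) = 3 + x + (3/2) x^2 + (1/2) x^3 + (7/8) x^4 + O(x^5).

a_0 = 3; a_1 = 1; a_2 = 3/2; a_3 = 1/2; a_4 = 7/8


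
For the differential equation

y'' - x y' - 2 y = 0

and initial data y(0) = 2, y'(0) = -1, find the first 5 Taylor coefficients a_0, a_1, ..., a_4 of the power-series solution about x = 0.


Ansatz: y(x) = sum_{n>=0} a_n x^n, so y'(x) = sum_{n>=1} n a_n x^(n-1) and y''(x) = sum_{n>=2} n(n-1) a_n x^(n-2).
Substitute into P(x) y'' + Q(x) y' + R(x) y = 0 with P(x) = 1, Q(x) = -x, R(x) = -2, and match powers of x.
Initial conditions: a_0 = 2, a_1 = -1.
Setting the coefficient of each power of x to zero and solving order by order (substituting the coefficients already found):
  x^0: 2 a_2 - 2 a_0 = 0  ->  2 a_2 = 2 a_0 = 4  ->  a_2 = 2
  x^1: 6 a_3 - 3 a_1 = 0  ->  6 a_3 = 3 a_1 = -3  ->  a_3 = -1/2
  x^2: 12 a_4 - 4 a_2 = 0  ->  12 a_4 = 4 a_2 = 8  ->  a_4 = 2/3
Truncated series: y(x) = 2 - x + 2 x^2 - (1/2) x^3 + (2/3) x^4 + O(x^5).

a_0 = 2; a_1 = -1; a_2 = 2; a_3 = -1/2; a_4 = 2/3


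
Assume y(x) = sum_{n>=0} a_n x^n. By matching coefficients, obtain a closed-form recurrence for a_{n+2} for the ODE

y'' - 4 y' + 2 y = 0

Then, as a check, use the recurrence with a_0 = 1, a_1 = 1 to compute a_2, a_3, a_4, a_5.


Substitute y = sum_n a_n x^n.
y''(x) has coefficient (n+2)(n+1) a_{n+2} at x^n;
-4 y'(x) has coefficient -4 (n+1) a_{n+1} at x^n;
2 y(x) has coefficient 2 a_n at x^n.
Matching x^n: (n+2)(n+1) a_{n+2} - 4 (n+1) a_{n+1} + 2 a_n = 0.
Thus a_{n+2} = [4 (n+1) a_{n+1} - 2 a_n] / ((n+1)(n+2)).

Check with a_0 = 1, a_1 = 1 (apply the recurrence for n = 0, 1, 2, 3): a_0 = 1, a_1 = 1, a_2 = 1, a_3 = 1, a_4 = 5/6, a_5 = 17/30.

a_(n+2) = [4 (n+1) a_(n+1) - 2 a_n] / ((n+1)(n+2)); check: a_0 = 1, a_1 = 1, a_2 = 1, a_3 = 1, a_4 = 5/6, a_5 = 17/30


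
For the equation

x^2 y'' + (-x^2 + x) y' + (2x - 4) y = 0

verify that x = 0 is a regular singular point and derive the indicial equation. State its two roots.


Divide by x^2 to reach normal form y'' + P_1(x) y' + P_2(x) y = 0 with P_1(x) = -1 + 1/x and P_2(x) = 2/x - 4/x^2.
x = 0 is a singular point because the y'-coefficient -1 + 1/x has a pole at x = 0 and the y-coefficient 2/x - 4/x^2 has a pole at x = 0.
It is a regular singular point because x P_1(x) = p(x) = 1 - x and x^2 P_2(x) = q(x) = 2x - 4 are polynomials, hence analytic at x = 0.
p(0) = 1,  q(0) = -4.
Indicial equation: r(r-1) + p(0) r + q(0) = 0, i.e. r^2 + (p(0) - 1) r + q(0) = 0, i.e. r^2 - 4 = 0.
Discriminant: (0)^2 - 4(-4) = 16, so r = (0 ± 4)/2.
Solving: r_1 = 2, r_2 = -2.

indicial: r^2 - 4 = 0; roots r_1 = 2, r_2 = -2


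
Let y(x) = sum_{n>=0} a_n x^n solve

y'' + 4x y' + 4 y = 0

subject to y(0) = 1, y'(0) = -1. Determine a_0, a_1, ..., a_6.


Ansatz: y(x) = sum_{n>=0} a_n x^n, so y'(x) = sum_{n>=1} n a_n x^(n-1) and y''(x) = sum_{n>=2} n(n-1) a_n x^(n-2).
Substitute into P(x) y'' + Q(x) y' + R(x) y = 0 with P(x) = 1, Q(x) = 4x, R(x) = 4, and match powers of x.
Initial conditions: a_0 = 1, a_1 = -1.
Setting the coefficient of each power of x to zero and solving order by order (substituting the coefficients already found):
  x^0: 2 a_2 + 4 a_0 = 0  ->  2 a_2 = -4 a_0 = -4  ->  a_2 = -2
  x^1: 6 a_3 + 8 a_1 = 0  ->  6 a_3 = -8 a_1 = 8  ->  a_3 = 4/3
  x^2: 12 a_4 + 12 a_2 = 0  ->  12 a_4 = -12 a_2 = 24  ->  a_4 = 2
  x^3: 20 a_5 + 16 a_3 = 0  ->  20 a_5 = -16 a_3 = -64/3  ->  a_5 = -16/15
  x^4: 30 a_6 + 20 a_4 = 0  ->  30 a_6 = -20 a_4 = -40  ->  a_6 = -4/3
Truncated series: y(x) = 1 - x - 2 x^2 + (4/3) x^3 + 2 x^4 - (16/15) x^5 - (4/3) x^6 + O(x^7).

a_0 = 1; a_1 = -1; a_2 = -2; a_3 = 4/3; a_4 = 2; a_5 = -16/15; a_6 = -4/3


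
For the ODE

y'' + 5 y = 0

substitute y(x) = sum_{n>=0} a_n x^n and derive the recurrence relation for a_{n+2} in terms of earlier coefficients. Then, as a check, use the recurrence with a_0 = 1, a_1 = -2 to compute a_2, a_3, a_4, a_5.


Substitute y = sum_n a_n x^n into y'' + (const) y = 0.
y''(x) = sum_{n>=0} (n+2)(n+1) a_{n+2} x^n.
The ODE becomes sum_n [(n+2)(n+1) a_{n+2} + 5 a_n] x^n = 0.
Setting each coefficient to zero gives the recurrence:
  (n+2)(n+1) a_{n+2} + 5 a_n = 0,
  a_{n+2} = -5 / ((n+1)(n+2)) a_n.

Check with a_0 = 1, a_1 = -2 (apply the recurrence for n = 0, 1, 2, 3): a_0 = 1, a_1 = -2, a_2 = -5/2, a_3 = 5/3, a_4 = 25/24, a_5 = -5/12.

a_{n+2} = -5/((n+1)(n+2)) * a_n; check: a_0 = 1, a_1 = -2, a_2 = -5/2, a_3 = 5/3, a_4 = 25/24, a_5 = -5/12


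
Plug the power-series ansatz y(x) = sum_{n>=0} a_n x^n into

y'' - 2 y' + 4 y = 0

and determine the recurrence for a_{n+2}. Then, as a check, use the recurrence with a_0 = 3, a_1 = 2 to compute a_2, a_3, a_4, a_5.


Substitute y = sum_n a_n x^n.
y''(x) has coefficient (n+2)(n+1) a_{n+2} at x^n;
-2 y'(x) has coefficient -2 (n+1) a_{n+1} at x^n;
4 y(x) has coefficient 4 a_n at x^n.
Matching x^n: (n+2)(n+1) a_{n+2} - 2 (n+1) a_{n+1} + 4 a_n = 0.
Thus a_{n+2} = [2 (n+1) a_{n+1} - 4 a_n] / ((n+1)(n+2)).

Check with a_0 = 3, a_1 = 2 (apply the recurrence for n = 0, 1, 2, 3): a_0 = 3, a_1 = 2, a_2 = -4, a_3 = -4, a_4 = -2/3, a_5 = 8/15.

a_(n+2) = [2 (n+1) a_(n+1) - 4 a_n] / ((n+1)(n+2)); check: a_0 = 3, a_1 = 2, a_2 = -4, a_3 = -4, a_4 = -2/3, a_5 = 8/15


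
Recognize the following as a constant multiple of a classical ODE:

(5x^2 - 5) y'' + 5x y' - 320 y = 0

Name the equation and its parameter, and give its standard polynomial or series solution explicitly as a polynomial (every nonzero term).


All three coefficients share the factor -5; dividing through by -5 gives  (1 - x^2) y'' - x y' + 64 y = 0.
This matches the Chebyshev equation (1 - x^2) y'' - x y' + n^2 y = 0 (note the -x y' term, not -2x y') with n^2 = 64, so n = 8; the polynomial solution is T_8(x).
With y = sum_k a_k x^k, matching x^k gives (k+2)(k+1) a_{k+2} = (k^2 - n^2) a_k = (k - 8)(k + 8) a_k. The right side vanishes at k = 8, so the series with the parity of 8 terminates at degree 8.
Standard normalization: leading coefficient of T_n is 2^(n-1), so a_8 = 2^7 = 128. Work downward with a_k = (k+1)(k+2) a_{k+2} / ((k - 8)(k + 8)):
  a_6 = (7)(8)(128) / ((6 - 8)(6 + 8)) = 7168/(-28) = -256
  a_4 = (5)(6)(-256) / ((4 - 8)(4 + 8)) = -7680/(-48) = 160
  a_2 = (3)(4)(160) / ((2 - 8)(2 + 8)) = 1920/(-60) = -32
  a_0 = (1)(2)(-32) / ((0 - 8)(0 + 8)) = -64/(-64) = 1
Hence T_8(x) = 128 x^8 - 256 x^6 + 160 x^4 - 32 x^2 + 1.

T_8(x); series = 128 x^8 - 256 x^6 + 160 x^4 - 32 x^2 + 1


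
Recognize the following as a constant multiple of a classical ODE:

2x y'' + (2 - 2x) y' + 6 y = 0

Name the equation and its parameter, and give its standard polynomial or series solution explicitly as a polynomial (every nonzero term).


All three coefficients share the factor 2; dividing through by 2 gives  x y'' + (1 - x) y' + 3 y = 0.
This matches the Laguerre equation x y'' + (1 - x) y' + n y = 0 with n = 3; the polynomial solution is L_3(x).
With y = sum_k a_k x^k, matching x^k gives (k+1)k a_{k+1} + (k+1) a_{k+1} - k a_k + n a_k = 0, i.e. (k+1)^2 a_{k+1} = (k - n) a_k = (k - 3) a_k. The right side vanishes at k = 3, so the series terminates at degree 3.
Standard normalization L_n(0) = 1 gives a_0 = 1. Work upward with a_{k+1} = (k - 3) a_k / (k+1)^2:
  a_1 = (0 - 3)(1) / 1^2 = -3/1 = -3
  a_2 = (1 - 3)(-3) / 2^2 = 6/4 = 3/2
  a_3 = (2 - 3)(3/2) / 3^2 = (-3/2)/9 = -1/6
Hence L_3(x) = -x^3/6 + 3 x^2/2 - 3 x + 1.

L_3(x); series = -x^3/6 + 3 x^2/2 - 3 x + 1


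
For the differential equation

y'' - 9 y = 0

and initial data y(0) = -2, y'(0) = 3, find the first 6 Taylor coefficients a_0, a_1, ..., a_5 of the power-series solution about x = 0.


Ansatz: y(x) = sum_{n>=0} a_n x^n, so y'(x) = sum_{n>=1} n a_n x^(n-1) and y''(x) = sum_{n>=2} n(n-1) a_n x^(n-2).
Substitute into P(x) y'' + Q(x) y' + R(x) y = 0 with P(x) = 1, Q(x) = 0, R(x) = -9, and match powers of x.
Initial conditions: a_0 = -2, a_1 = 3.
Setting the coefficient of each power of x to zero and solving order by order (substituting the coefficients already found):
  x^0: 2 a_2 - 9 a_0 = 0  ->  2 a_2 = 9 a_0 = -18  ->  a_2 = -9
  x^1: 6 a_3 - 9 a_1 = 0  ->  6 a_3 = 9 a_1 = 27  ->  a_3 = 9/2
  x^2: 12 a_4 - 9 a_2 = 0  ->  12 a_4 = 9 a_2 = -81  ->  a_4 = -27/4
  x^3: 20 a_5 - 9 a_3 = 0  ->  20 a_5 = 9 a_3 = 81/2  ->  a_5 = 81/40
Truncated series: y(x) = -2 + 3 x - 9 x^2 + (9/2) x^3 - (27/4) x^4 + (81/40) x^5 + O(x^6).

a_0 = -2; a_1 = 3; a_2 = -9; a_3 = 9/2; a_4 = -27/4; a_5 = 81/40


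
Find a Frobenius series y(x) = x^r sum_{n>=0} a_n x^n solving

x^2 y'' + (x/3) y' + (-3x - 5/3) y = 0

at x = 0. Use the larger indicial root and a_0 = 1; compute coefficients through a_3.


Write in Frobenius form y'' + (p(x)/x) y' + (q(x)/x^2) y = 0:
  p(x) = 1/3,  q(x) = -3x - 5/3.
Indicial equation: r(r-1) + (1/3) r + (-5/3) = 0 -> roots r_1 = 5/3, r_2 = -1.
Take r = r_1 = 5/3. Let y(x) = x^r sum_{n>=0} a_n x^n with a_0 = 1.
Substitute y = x^r sum a_n x^n and match x^{r+n}. The recurrence is
  D(n) a_n - 3 a_{n-1} = 0,  where D(n) = (r+n)(r+n-1) + (1/3)(r+n) + (-5/3).
  a_n = 3 / D(n) * a_{n-1}.
Since the indicial polynomial factors as (r - r_1)(r - r_2), D(n) = (r_1 + n - r_1)(r_1 + n - r_2) = n(n + 8/3).
Evaluating step by step (a_0 = 1):
  n = 1: D(1) = 1(1 + 8/3) = 11/3; numerator = 3(1) = 3; a_1 = (3)/(11/3) = 9/11
  n = 2: D(2) = 2(2 + 8/3) = 28/3; numerator = 3(9/11) = 27/11; a_2 = (27/11)/(28/3) = 81/308
  n = 3: D(3) = 3(3 + 8/3) = 17; numerator = 3(81/308) = 243/308; a_3 = (243/308)/(17) = 243/5236

r = 5/3; a_0 = 1; a_1 = 9/11; a_2 = 81/308; a_3 = 243/5236


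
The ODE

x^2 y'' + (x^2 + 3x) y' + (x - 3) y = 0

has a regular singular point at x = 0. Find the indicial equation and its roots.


Divide by x^2 to reach normal form y'' + P_1(x) y' + P_2(x) y = 0 with P_1(x) = 1 + 3/x and P_2(x) = 1/x - 3/x^2.
x = 0 is a singular point because the y'-coefficient 1 + 3/x has a pole at x = 0 and the y-coefficient 1/x - 3/x^2 has a pole at x = 0.
It is a regular singular point because x P_1(x) = p(x) = x + 3 and x^2 P_2(x) = q(x) = x - 3 are polynomials, hence analytic at x = 0.
p(0) = 3,  q(0) = -3.
Indicial equation: r(r-1) + p(0) r + q(0) = 0, i.e. r^2 + (p(0) - 1) r + q(0) = 0, i.e. r^2 + 2 r - 3 = 0.
Discriminant: (2)^2 - 4(-3) = 16, so r = (-2 ± 4)/2.
Solving: r_1 = 1, r_2 = -3.

indicial: r^2 + 2 r - 3 = 0; roots r_1 = 1, r_2 = -3


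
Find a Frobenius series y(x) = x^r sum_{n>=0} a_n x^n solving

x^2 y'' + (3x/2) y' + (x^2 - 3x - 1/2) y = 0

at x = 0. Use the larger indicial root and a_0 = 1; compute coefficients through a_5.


Write in Frobenius form y'' + (p(x)/x) y' + (q(x)/x^2) y = 0:
  p(x) = 3/2,  q(x) = x^2 - 3x - 1/2.
Indicial equation: r(r-1) + (3/2) r + (-1/2) = 0 -> roots r_1 = 1/2, r_2 = -1.
Take r = r_1 = 1/2. Let y(x) = x^r sum_{n>=0} a_n x^n with a_0 = 1.
Substitute y = x^r sum a_n x^n and match x^{r+n}. The recurrence is
  D(n) a_n - 3 a_{n-1} + 1 a_{n-2} = 0,  where D(n) = (r+n)(r+n-1) + (3/2)(r+n) + (-1/2).
  a_n = [3 a_{n-1} - 1 a_{n-2}] / D(n).
Since the indicial polynomial factors as (r - r_1)(r - r_2), D(n) = (r_1 + n - r_1)(r_1 + n - r_2) = n(n + 3/2).
Evaluating step by step (a_0 = 1):
  n = 1: D(1) = 1(1 + 3/2) = 5/2; numerator = 3(1) = 3; a_1 = (3)/(5/2) = 6/5
  n = 2: D(2) = 2(2 + 3/2) = 7; numerator = 3(6/5) - 1(1) = 13/5; a_2 = (13/5)/(7) = 13/35
  n = 3: D(3) = 3(3 + 3/2) = 27/2; numerator = 3(13/35) - 1(6/5) = -3/35; a_3 = (-3/35)/(27/2) = -2/315
  n = 4: D(4) = 4(4 + 3/2) = 22; numerator = 3(-2/315) - 1(13/35) = -41/105; a_4 = (-41/105)/(22) = -41/2310
  n = 5: D(5) = 5(5 + 3/2) = 65/2; numerator = 3(-41/2310) - 1(-2/315) = -65/1386; a_5 = (-65/1386)/(65/2) = -1/693

r = 1/2; a_0 = 1; a_1 = 6/5; a_2 = 13/35; a_3 = -2/315; a_4 = -41/2310; a_5 = -1/693


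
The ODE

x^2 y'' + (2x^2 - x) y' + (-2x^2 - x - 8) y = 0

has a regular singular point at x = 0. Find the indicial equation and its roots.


Divide by x^2 to reach normal form y'' + P_1(x) y' + P_2(x) y = 0 with P_1(x) = 2 - 1/x and P_2(x) = -2 - 1/x - 8/x^2.
x = 0 is a singular point because the y'-coefficient 2 - 1/x has a pole at x = 0 and the y-coefficient -2 - 1/x - 8/x^2 has a pole at x = 0.
It is a regular singular point because x P_1(x) = p(x) = 2x - 1 and x^2 P_2(x) = q(x) = -2x^2 - x - 8 are polynomials, hence analytic at x = 0.
p(0) = -1,  q(0) = -8.
Indicial equation: r(r-1) + p(0) r + q(0) = 0, i.e. r^2 + (p(0) - 1) r + q(0) = 0, i.e. r^2 - 2 r - 8 = 0.
Discriminant: (-2)^2 - 4(-8) = 36, so r = (2 ± 6)/2.
Solving: r_1 = 4, r_2 = -2.

indicial: r^2 - 2 r - 8 = 0; roots r_1 = 4, r_2 = -2


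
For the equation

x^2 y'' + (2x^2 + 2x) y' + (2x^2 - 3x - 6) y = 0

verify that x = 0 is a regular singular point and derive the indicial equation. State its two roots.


Divide by x^2 to reach normal form y'' + P_1(x) y' + P_2(x) y = 0 with P_1(x) = 2 + 2/x and P_2(x) = 2 - 3/x - 6/x^2.
x = 0 is a singular point because the y'-coefficient 2 + 2/x has a pole at x = 0 and the y-coefficient 2 - 3/x - 6/x^2 has a pole at x = 0.
It is a regular singular point because x P_1(x) = p(x) = 2x + 2 and x^2 P_2(x) = q(x) = 2x^2 - 3x - 6 are polynomials, hence analytic at x = 0.
p(0) = 2,  q(0) = -6.
Indicial equation: r(r-1) + p(0) r + q(0) = 0, i.e. r^2 + (p(0) - 1) r + q(0) = 0, i.e. r^2 + 1 r - 6 = 0.
Discriminant: (1)^2 - 4(-6) = 25, so r = (-1 ± 5)/2.
Solving: r_1 = 2, r_2 = -3.

indicial: r^2 + 1 r - 6 = 0; roots r_1 = 2, r_2 = -3


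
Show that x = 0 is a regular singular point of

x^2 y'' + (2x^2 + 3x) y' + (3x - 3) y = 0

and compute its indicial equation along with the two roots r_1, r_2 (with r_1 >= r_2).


Divide by x^2 to reach normal form y'' + P_1(x) y' + P_2(x) y = 0 with P_1(x) = 2 + 3/x and P_2(x) = 3/x - 3/x^2.
x = 0 is a singular point because the y'-coefficient 2 + 3/x has a pole at x = 0 and the y-coefficient 3/x - 3/x^2 has a pole at x = 0.
It is a regular singular point because x P_1(x) = p(x) = 2x + 3 and x^2 P_2(x) = q(x) = 3x - 3 are polynomials, hence analytic at x = 0.
p(0) = 3,  q(0) = -3.
Indicial equation: r(r-1) + p(0) r + q(0) = 0, i.e. r^2 + (p(0) - 1) r + q(0) = 0, i.e. r^2 + 2 r - 3 = 0.
Discriminant: (2)^2 - 4(-3) = 16, so r = (-2 ± 4)/2.
Solving: r_1 = 1, r_2 = -3.

indicial: r^2 + 2 r - 3 = 0; roots r_1 = 1, r_2 = -3


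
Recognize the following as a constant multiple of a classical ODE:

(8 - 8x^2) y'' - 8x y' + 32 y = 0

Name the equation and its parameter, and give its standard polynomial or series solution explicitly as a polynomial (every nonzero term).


All three coefficients share the factor 8; dividing through by 8 gives  (1 - x^2) y'' - x y' + 4 y = 0.
This matches the Chebyshev equation (1 - x^2) y'' - x y' + n^2 y = 0 (note the -x y' term, not -2x y') with n^2 = 4, so n = 2; the polynomial solution is T_2(x).
With y = sum_k a_k x^k, matching x^k gives (k+2)(k+1) a_{k+2} = (k^2 - n^2) a_k = (k - 2)(k + 2) a_k. The right side vanishes at k = 2, so the series with the parity of 2 terminates at degree 2.
Standard normalization: leading coefficient of T_n is 2^(n-1), so a_2 = 2^1 = 2. Work downward with a_k = (k+1)(k+2) a_{k+2} / ((k - 2)(k + 2)):
  a_0 = (1)(2)(2) / ((0 - 2)(0 + 2)) = 4/(-4) = -1
Hence T_2(x) = 2 x^2 - 1.

T_2(x); series = 2 x^2 - 1


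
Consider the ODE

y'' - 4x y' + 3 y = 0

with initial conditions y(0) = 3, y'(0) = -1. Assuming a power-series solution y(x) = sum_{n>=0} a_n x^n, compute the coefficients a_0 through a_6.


Ansatz: y(x) = sum_{n>=0} a_n x^n, so y'(x) = sum_{n>=1} n a_n x^(n-1) and y''(x) = sum_{n>=2} n(n-1) a_n x^(n-2).
Substitute into P(x) y'' + Q(x) y' + R(x) y = 0 with P(x) = 1, Q(x) = -4x, R(x) = 3, and match powers of x.
Initial conditions: a_0 = 3, a_1 = -1.
Setting the coefficient of each power of x to zero and solving order by order (substituting the coefficients already found):
  x^0: 2 a_2 + 3 a_0 = 0  ->  2 a_2 = -3 a_0 = -9  ->  a_2 = -9/2
  x^1: 6 a_3 - a_1 = 0  ->  6 a_3 = a_1 = -1  ->  a_3 = -1/6
  x^2: 12 a_4 - 5 a_2 = 0  ->  12 a_4 = 5 a_2 = -45/2  ->  a_4 = -15/8
  x^3: 20 a_5 - 9 a_3 = 0  ->  20 a_5 = 9 a_3 = -3/2  ->  a_5 = -3/40
  x^4: 30 a_6 - 13 a_4 = 0  ->  30 a_6 = 13 a_4 = -195/8  ->  a_6 = -13/16
Truncated series: y(x) = 3 - x - (9/2) x^2 - (1/6) x^3 - (15/8) x^4 - (3/40) x^5 - (13/16) x^6 + O(x^7).

a_0 = 3; a_1 = -1; a_2 = -9/2; a_3 = -1/6; a_4 = -15/8; a_5 = -3/40; a_6 = -13/16


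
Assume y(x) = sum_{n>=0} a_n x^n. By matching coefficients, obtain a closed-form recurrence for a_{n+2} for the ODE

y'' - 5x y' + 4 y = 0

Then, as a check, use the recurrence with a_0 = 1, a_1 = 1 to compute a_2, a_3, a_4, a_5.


Substitute y = sum_n a_n x^n.
y''(x) has coefficient (n+2)(n+1) a_{n+2} at x^n;
-5 x y'(x) has coefficient -5 n a_n at x^n (shift);
4 y(x) has coefficient 4 a_n at x^n.
Matching x^n: (n+2)(n+1) a_{n+2} + (-5n + 4) a_n = 0.
Thus a_{n+2} = (5n - 4) / ((n+1)(n+2)) * a_n.

Check with a_0 = 1, a_1 = 1 (apply the recurrence for n = 0, 1, 2, 3): a_0 = 1, a_1 = 1, a_2 = -2, a_3 = 1/6, a_4 = -1, a_5 = 11/120.

a_(n+2) = (5n - 4) / ((n+1)(n+2)) * a_n; check: a_0 = 1, a_1 = 1, a_2 = -2, a_3 = 1/6, a_4 = -1, a_5 = 11/120


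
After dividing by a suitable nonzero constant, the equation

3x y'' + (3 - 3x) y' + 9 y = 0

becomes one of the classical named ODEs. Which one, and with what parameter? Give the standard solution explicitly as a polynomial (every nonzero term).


All three coefficients share the factor 3; dividing through by 3 gives  x y'' + (1 - x) y' + 3 y = 0.
This matches the Laguerre equation x y'' + (1 - x) y' + n y = 0 with n = 3; the polynomial solution is L_3(x).
With y = sum_k a_k x^k, matching x^k gives (k+1)k a_{k+1} + (k+1) a_{k+1} - k a_k + n a_k = 0, i.e. (k+1)^2 a_{k+1} = (k - n) a_k = (k - 3) a_k. The right side vanishes at k = 3, so the series terminates at degree 3.
Standard normalization L_n(0) = 1 gives a_0 = 1. Work upward with a_{k+1} = (k - 3) a_k / (k+1)^2:
  a_1 = (0 - 3)(1) / 1^2 = -3/1 = -3
  a_2 = (1 - 3)(-3) / 2^2 = 6/4 = 3/2
  a_3 = (2 - 3)(3/2) / 3^2 = (-3/2)/9 = -1/6
Hence L_3(x) = -x^3/6 + 3 x^2/2 - 3 x + 1.

L_3(x); series = -x^3/6 + 3 x^2/2 - 3 x + 1


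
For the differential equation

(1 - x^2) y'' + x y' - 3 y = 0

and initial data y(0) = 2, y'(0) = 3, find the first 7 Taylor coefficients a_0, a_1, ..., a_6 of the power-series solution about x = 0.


Ansatz: y(x) = sum_{n>=0} a_n x^n, so y'(x) = sum_{n>=1} n a_n x^(n-1) and y''(x) = sum_{n>=2} n(n-1) a_n x^(n-2).
Substitute into P(x) y'' + Q(x) y' + R(x) y = 0 with P(x) = 1 - x^2, Q(x) = x, R(x) = -3, and match powers of x.
Initial conditions: a_0 = 2, a_1 = 3.
Setting the coefficient of each power of x to zero and solving order by order (substituting the coefficients already found):
  x^0: 2 a_2 - 3 a_0 = 0  ->  2 a_2 = 3 a_0 = 6  ->  a_2 = 3
  x^1: 6 a_3 - 2 a_1 = 0  ->  6 a_3 = 2 a_1 = 6  ->  a_3 = 1
  x^2: 12 a_4 - 3 a_2 = 0  ->  12 a_4 = 3 a_2 = 9  ->  a_4 = 3/4
  x^3: 20 a_5 - 6 a_3 = 0  ->  20 a_5 = 6 a_3 = 6  ->  a_5 = 3/10
  x^4: 30 a_6 - 11 a_4 = 0  ->  30 a_6 = 11 a_4 = 33/4  ->  a_6 = 11/40
Truncated series: y(x) = 2 + 3 x + 3 x^2 + x^3 + (3/4) x^4 + (3/10) x^5 + (11/40) x^6 + O(x^7).

a_0 = 2; a_1 = 3; a_2 = 3; a_3 = 1; a_4 = 3/4; a_5 = 3/10; a_6 = 11/40


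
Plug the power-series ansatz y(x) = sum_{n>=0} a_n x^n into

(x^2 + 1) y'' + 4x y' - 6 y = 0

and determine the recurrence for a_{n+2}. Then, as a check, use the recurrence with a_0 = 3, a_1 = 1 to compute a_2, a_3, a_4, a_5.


Substitute y = sum_n a_n x^n.
(1 + 1 x^2) y'' contributes (n+2)(n+1) a_{n+2} + n(n-1) a_n at x^n.
4 x y'(x) contributes 4 n a_n at x^n.
-6 y(x) contributes -6 a_n at x^n.
Matching x^n: (n+2)(n+1) a_{n+2} + (n(n-1) + 4 n - 6) a_n = 0.
Thus a_{n+2} = (-n(n-1) - 4 n + 6) / ((n+1)(n+2)) * a_n.

Check with a_0 = 3, a_1 = 1 (apply the recurrence for n = 0, 1, 2, 3): a_0 = 3, a_1 = 1, a_2 = 9, a_3 = 1/3, a_4 = -3, a_5 = -1/5.

a_(n+2) = (-n(n-1) - 4 n + 6) / ((n+1)(n+2)) * a_n; check: a_0 = 3, a_1 = 1, a_2 = 9, a_3 = 1/3, a_4 = -3, a_5 = -1/5


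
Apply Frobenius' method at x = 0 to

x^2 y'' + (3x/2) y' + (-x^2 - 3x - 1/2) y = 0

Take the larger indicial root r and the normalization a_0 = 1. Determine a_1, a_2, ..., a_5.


Write in Frobenius form y'' + (p(x)/x) y' + (q(x)/x^2) y = 0:
  p(x) = 3/2,  q(x) = -x^2 - 3x - 1/2.
Indicial equation: r(r-1) + (3/2) r + (-1/2) = 0 -> roots r_1 = 1/2, r_2 = -1.
Take r = r_1 = 1/2. Let y(x) = x^r sum_{n>=0} a_n x^n with a_0 = 1.
Substitute y = x^r sum a_n x^n and match x^{r+n}. The recurrence is
  D(n) a_n - 3 a_{n-1} - 1 a_{n-2} = 0,  where D(n) = (r+n)(r+n-1) + (3/2)(r+n) + (-1/2).
  a_n = [3 a_{n-1} + 1 a_{n-2}] / D(n).
Since the indicial polynomial factors as (r - r_1)(r - r_2), D(n) = (r_1 + n - r_1)(r_1 + n - r_2) = n(n + 3/2).
Evaluating step by step (a_0 = 1):
  n = 1: D(1) = 1(1 + 3/2) = 5/2; numerator = 3(1) = 3; a_1 = (3)/(5/2) = 6/5
  n = 2: D(2) = 2(2 + 3/2) = 7; numerator = 3(6/5) + 1(1) = 23/5; a_2 = (23/5)/(7) = 23/35
  n = 3: D(3) = 3(3 + 3/2) = 27/2; numerator = 3(23/35) + 1(6/5) = 111/35; a_3 = (111/35)/(27/2) = 74/315
  n = 4: D(4) = 4(4 + 3/2) = 22; numerator = 3(74/315) + 1(23/35) = 143/105; a_4 = (143/105)/(22) = 13/210
  n = 5: D(5) = 5(5 + 3/2) = 65/2; numerator = 3(13/210) + 1(74/315) = 53/126; a_5 = (53/126)/(65/2) = 53/4095

r = 1/2; a_0 = 1; a_1 = 6/5; a_2 = 23/35; a_3 = 74/315; a_4 = 13/210; a_5 = 53/4095


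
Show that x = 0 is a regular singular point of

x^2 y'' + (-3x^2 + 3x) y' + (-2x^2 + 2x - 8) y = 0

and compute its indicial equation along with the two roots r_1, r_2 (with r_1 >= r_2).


Divide by x^2 to reach normal form y'' + P_1(x) y' + P_2(x) y = 0 with P_1(x) = -3 + 3/x and P_2(x) = -2 + 2/x - 8/x^2.
x = 0 is a singular point because the y'-coefficient -3 + 3/x has a pole at x = 0 and the y-coefficient -2 + 2/x - 8/x^2 has a pole at x = 0.
It is a regular singular point because x P_1(x) = p(x) = 3 - 3x and x^2 P_2(x) = q(x) = -2x^2 + 2x - 8 are polynomials, hence analytic at x = 0.
p(0) = 3,  q(0) = -8.
Indicial equation: r(r-1) + p(0) r + q(0) = 0, i.e. r^2 + (p(0) - 1) r + q(0) = 0, i.e. r^2 + 2 r - 8 = 0.
Discriminant: (2)^2 - 4(-8) = 36, so r = (-2 ± 6)/2.
Solving: r_1 = 2, r_2 = -4.

indicial: r^2 + 2 r - 8 = 0; roots r_1 = 2, r_2 = -4


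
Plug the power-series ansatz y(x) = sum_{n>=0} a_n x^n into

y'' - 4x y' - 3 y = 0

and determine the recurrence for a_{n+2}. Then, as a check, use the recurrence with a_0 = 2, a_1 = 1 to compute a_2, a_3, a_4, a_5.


Substitute y = sum_n a_n x^n.
y''(x) has coefficient (n+2)(n+1) a_{n+2} at x^n;
-4 x y'(x) has coefficient -4 n a_n at x^n (shift);
-3 y(x) has coefficient -3 a_n at x^n.
Matching x^n: (n+2)(n+1) a_{n+2} + (-4n - 3) a_n = 0.
Thus a_{n+2} = (4n + 3) / ((n+1)(n+2)) * a_n.

Check with a_0 = 2, a_1 = 1 (apply the recurrence for n = 0, 1, 2, 3): a_0 = 2, a_1 = 1, a_2 = 3, a_3 = 7/6, a_4 = 11/4, a_5 = 7/8.

a_(n+2) = (4n + 3) / ((n+1)(n+2)) * a_n; check: a_0 = 2, a_1 = 1, a_2 = 3, a_3 = 7/6, a_4 = 11/4, a_5 = 7/8


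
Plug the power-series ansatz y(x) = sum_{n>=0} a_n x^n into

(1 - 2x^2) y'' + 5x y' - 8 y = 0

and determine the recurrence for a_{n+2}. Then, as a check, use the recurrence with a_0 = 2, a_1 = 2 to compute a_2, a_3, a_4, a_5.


Substitute y = sum_n a_n x^n.
(1 - 2 x^2) y'' contributes (n+2)(n+1) a_{n+2} - 2 n(n-1) a_n at x^n.
5 x y'(x) contributes 5 n a_n at x^n.
-8 y(x) contributes -8 a_n at x^n.
Matching x^n: (n+2)(n+1) a_{n+2} + (-2 n(n-1) + 5 n - 8) a_n = 0.
Thus a_{n+2} = (2 n(n-1) - 5 n + 8) / ((n+1)(n+2)) * a_n.

Check with a_0 = 2, a_1 = 2 (apply the recurrence for n = 0, 1, 2, 3): a_0 = 2, a_1 = 2, a_2 = 8, a_3 = 1, a_4 = 4/3, a_5 = 1/4.

a_(n+2) = (2 n(n-1) - 5 n + 8) / ((n+1)(n+2)) * a_n; check: a_0 = 2, a_1 = 2, a_2 = 8, a_3 = 1, a_4 = 4/3, a_5 = 1/4


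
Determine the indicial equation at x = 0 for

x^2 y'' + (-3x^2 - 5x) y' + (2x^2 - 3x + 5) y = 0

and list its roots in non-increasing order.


Divide by x^2 to reach normal form y'' + P_1(x) y' + P_2(x) y = 0 with P_1(x) = -3 - 5/x and P_2(x) = 2 - 3/x + 5/x^2.
x = 0 is a singular point because the y'-coefficient -3 - 5/x has a pole at x = 0 and the y-coefficient 2 - 3/x + 5/x^2 has a pole at x = 0.
It is a regular singular point because x P_1(x) = p(x) = -3x - 5 and x^2 P_2(x) = q(x) = 2x^2 - 3x + 5 are polynomials, hence analytic at x = 0.
p(0) = -5,  q(0) = 5.
Indicial equation: r(r-1) + p(0) r + q(0) = 0, i.e. r^2 + (p(0) - 1) r + q(0) = 0, i.e. r^2 - 6 r + 5 = 0.
Discriminant: (-6)^2 - 4(5) = 16, so r = (6 ± 4)/2.
Solving: r_1 = 5, r_2 = 1.

indicial: r^2 - 6 r + 5 = 0; roots r_1 = 5, r_2 = 1


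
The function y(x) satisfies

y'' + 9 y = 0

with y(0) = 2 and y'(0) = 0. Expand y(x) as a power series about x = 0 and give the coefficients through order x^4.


Ansatz: y(x) = sum_{n>=0} a_n x^n, so y'(x) = sum_{n>=1} n a_n x^(n-1) and y''(x) = sum_{n>=2} n(n-1) a_n x^(n-2).
Substitute into P(x) y'' + Q(x) y' + R(x) y = 0 with P(x) = 1, Q(x) = 0, R(x) = 9, and match powers of x.
Initial conditions: a_0 = 2, a_1 = 0.
Setting the coefficient of each power of x to zero and solving order by order (substituting the coefficients already found):
  x^0: 2 a_2 + 9 a_0 = 0  ->  2 a_2 = -9 a_0 = -18  ->  a_2 = -9
  x^1: 6 a_3 + 9 a_1 = 0  ->  6 a_3 = -9 a_1 = 0  ->  a_3 = 0
  x^2: 12 a_4 + 9 a_2 = 0  ->  12 a_4 = -9 a_2 = 81  ->  a_4 = 27/4
Truncated series: y(x) = 2 - 9 x^2 + (27/4) x^4 + O(x^5).

a_0 = 2; a_1 = 0; a_2 = -9; a_3 = 0; a_4 = 27/4


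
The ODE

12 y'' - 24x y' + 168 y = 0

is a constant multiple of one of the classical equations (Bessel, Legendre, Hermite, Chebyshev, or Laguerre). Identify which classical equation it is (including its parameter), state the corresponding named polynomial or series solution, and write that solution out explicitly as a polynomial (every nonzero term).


All three coefficients share the factor 12; dividing through by 12 gives  y'' - 2x y' + 14 y = 0.
This matches the Hermite equation y'' - 2x y' + 2n y = 0 with 2n = 14, so n = 7; the polynomial solution is H_7(x).
With y = sum_k a_k x^k, matching x^k gives (k+2)(k+1) a_{k+2} = 2(k - n) a_k = 2(k - 7) a_k. The right side vanishes at k = 7, so the series with the parity of 7 terminates at degree 7.
Standard normalization: leading coefficient of H_n is 2^n, so a_7 = 2^7 = 128. Work downward with a_k = (k+1)(k+2) a_{k+2} / (2(k - n)):
  a_5 = (6)(7)(128) / (2(5 - 7)) = 5376/(-4) = -1344
  a_3 = (4)(5)(-1344) / (2(3 - 7)) = -26880/(-8) = 3360
  a_1 = (2)(3)(3360) / (2(1 - 7)) = 20160/(-12) = -1680
Hence H_7(x) = 128 x^7 - 1344 x^5 + 3360 x^3 - 1680 x.

H_7(x); series = 128 x^7 - 1344 x^5 + 3360 x^3 - 1680 x


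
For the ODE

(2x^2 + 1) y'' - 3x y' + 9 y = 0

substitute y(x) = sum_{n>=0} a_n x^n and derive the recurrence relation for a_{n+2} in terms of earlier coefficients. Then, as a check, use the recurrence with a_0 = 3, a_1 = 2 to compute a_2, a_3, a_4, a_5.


Substitute y = sum_n a_n x^n.
(1 + 2 x^2) y'' contributes (n+2)(n+1) a_{n+2} + 2 n(n-1) a_n at x^n.
-3 x y'(x) contributes -3 n a_n at x^n.
9 y(x) contributes 9 a_n at x^n.
Matching x^n: (n+2)(n+1) a_{n+2} + (2 n(n-1) - 3 n + 9) a_n = 0.
Thus a_{n+2} = (-2 n(n-1) + 3 n - 9) / ((n+1)(n+2)) * a_n.

Check with a_0 = 3, a_1 = 2 (apply the recurrence for n = 0, 1, 2, 3): a_0 = 3, a_1 = 2, a_2 = -27/2, a_3 = -2, a_4 = 63/8, a_5 = 6/5.

a_(n+2) = (-2 n(n-1) + 3 n - 9) / ((n+1)(n+2)) * a_n; check: a_0 = 3, a_1 = 2, a_2 = -27/2, a_3 = -2, a_4 = 63/8, a_5 = 6/5


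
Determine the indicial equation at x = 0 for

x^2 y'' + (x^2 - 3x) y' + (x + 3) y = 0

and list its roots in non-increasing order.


Divide by x^2 to reach normal form y'' + P_1(x) y' + P_2(x) y = 0 with P_1(x) = 1 - 3/x and P_2(x) = 1/x + 3/x^2.
x = 0 is a singular point because the y'-coefficient 1 - 3/x has a pole at x = 0 and the y-coefficient 1/x + 3/x^2 has a pole at x = 0.
It is a regular singular point because x P_1(x) = p(x) = x - 3 and x^2 P_2(x) = q(x) = x + 3 are polynomials, hence analytic at x = 0.
p(0) = -3,  q(0) = 3.
Indicial equation: r(r-1) + p(0) r + q(0) = 0, i.e. r^2 + (p(0) - 1) r + q(0) = 0, i.e. r^2 - 4 r + 3 = 0.
Discriminant: (-4)^2 - 4(3) = 4, so r = (4 ± 2)/2.
Solving: r_1 = 3, r_2 = 1.

indicial: r^2 - 4 r + 3 = 0; roots r_1 = 3, r_2 = 1


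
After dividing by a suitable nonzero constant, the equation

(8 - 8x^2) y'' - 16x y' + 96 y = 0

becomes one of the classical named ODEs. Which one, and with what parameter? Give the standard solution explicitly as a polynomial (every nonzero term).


All three coefficients share the factor 8; dividing through by 8 gives  (1 - x^2) y'' - 2x y' + 12 y = 0.
This matches the Legendre equation (1 - x^2) y'' - 2x y' + n(n+1) y = 0 (note the -2x y' term) with n(n+1) = 12, so n = 3; the polynomial solution is P_3(x).
With y = sum_k a_k x^k, matching x^k gives (k+2)(k+1) a_{k+2} = [k(k+1) - n(n+1)] a_k = (k - 3)(k + 4) a_k. The right side vanishes at k = 3, so the series with the parity of 3 terminates at degree 3.
Standard normalization (P_n(1) = 1): leading coefficient (2n)!/(2^n (n!)^2) = 720/(8*36) = 5/2, so a_3 = 5/2. Work downward with a_k = (k+1)(k+2) a_{k+2} / ((k - 3)(k + 4)):
  a_1 = (2)(3)(5/2) / ((1 - 3)(1 + 4)) = 15/(-10) = -3/2
Hence P_3(x) = 5 x^3/2 - 3 x/2.

P_3(x); series = 5 x^3/2 - 3 x/2


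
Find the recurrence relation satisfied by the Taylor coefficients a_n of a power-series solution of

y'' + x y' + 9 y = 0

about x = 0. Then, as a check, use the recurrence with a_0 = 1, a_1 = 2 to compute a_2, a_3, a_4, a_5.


Substitute y = sum_n a_n x^n.
y''(x) has coefficient (n+2)(n+1) a_{n+2} at x^n;
x y'(x) has coefficient n a_n at x^n (shift);
9 y(x) has coefficient 9 a_n at x^n.
Matching x^n: (n+2)(n+1) a_{n+2} + (n + 9) a_n = 0.
Thus a_{n+2} = (-n - 9) / ((n+1)(n+2)) * a_n.

Check with a_0 = 1, a_1 = 2 (apply the recurrence for n = 0, 1, 2, 3): a_0 = 1, a_1 = 2, a_2 = -9/2, a_3 = -10/3, a_4 = 33/8, a_5 = 2.

a_(n+2) = (-n - 9) / ((n+1)(n+2)) * a_n; check: a_0 = 1, a_1 = 2, a_2 = -9/2, a_3 = -10/3, a_4 = 33/8, a_5 = 2


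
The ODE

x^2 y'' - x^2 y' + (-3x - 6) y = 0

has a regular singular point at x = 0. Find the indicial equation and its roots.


Divide by x^2 to reach normal form y'' + P_1(x) y' + P_2(x) y = 0 with P_1(x) = -1 and P_2(x) = -3/x - 6/x^2.
x = 0 is a singular point because the y-coefficient -3/x - 6/x^2 has a pole at x = 0.
It is a regular singular point because x P_1(x) = p(x) = -x and x^2 P_2(x) = q(x) = -3x - 6 are polynomials, hence analytic at x = 0.
p(0) = 0,  q(0) = -6.
Indicial equation: r(r-1) + p(0) r + q(0) = 0, i.e. r^2 + (p(0) - 1) r + q(0) = 0, i.e. r^2 - 1 r - 6 = 0.
Discriminant: (-1)^2 - 4(-6) = 25, so r = (1 ± 5)/2.
Solving: r_1 = 3, r_2 = -2.

indicial: r^2 - 1 r - 6 = 0; roots r_1 = 3, r_2 = -2


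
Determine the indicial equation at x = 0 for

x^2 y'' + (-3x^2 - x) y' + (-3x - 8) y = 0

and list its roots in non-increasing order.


Divide by x^2 to reach normal form y'' + P_1(x) y' + P_2(x) y = 0 with P_1(x) = -3 - 1/x and P_2(x) = -3/x - 8/x^2.
x = 0 is a singular point because the y'-coefficient -3 - 1/x has a pole at x = 0 and the y-coefficient -3/x - 8/x^2 has a pole at x = 0.
It is a regular singular point because x P_1(x) = p(x) = -3x - 1 and x^2 P_2(x) = q(x) = -3x - 8 are polynomials, hence analytic at x = 0.
p(0) = -1,  q(0) = -8.
Indicial equation: r(r-1) + p(0) r + q(0) = 0, i.e. r^2 + (p(0) - 1) r + q(0) = 0, i.e. r^2 - 2 r - 8 = 0.
Discriminant: (-2)^2 - 4(-8) = 36, so r = (2 ± 6)/2.
Solving: r_1 = 4, r_2 = -2.

indicial: r^2 - 2 r - 8 = 0; roots r_1 = 4, r_2 = -2


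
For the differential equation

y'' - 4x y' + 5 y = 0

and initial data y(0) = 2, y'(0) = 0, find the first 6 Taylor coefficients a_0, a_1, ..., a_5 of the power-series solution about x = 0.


Ansatz: y(x) = sum_{n>=0} a_n x^n, so y'(x) = sum_{n>=1} n a_n x^(n-1) and y''(x) = sum_{n>=2} n(n-1) a_n x^(n-2).
Substitute into P(x) y'' + Q(x) y' + R(x) y = 0 with P(x) = 1, Q(x) = -4x, R(x) = 5, and match powers of x.
Initial conditions: a_0 = 2, a_1 = 0.
Setting the coefficient of each power of x to zero and solving order by order (substituting the coefficients already found):
  x^0: 2 a_2 + 5 a_0 = 0  ->  2 a_2 = -5 a_0 = -10  ->  a_2 = -5
  x^1: 6 a_3 + a_1 = 0  ->  6 a_3 = -a_1 = 0  ->  a_3 = 0
  x^2: 12 a_4 - 3 a_2 = 0  ->  12 a_4 = 3 a_2 = -15  ->  a_4 = -5/4
  x^3: 20 a_5 - 7 a_3 = 0  ->  20 a_5 = 7 a_3 = 0  ->  a_5 = 0
Truncated series: y(x) = 2 - 5 x^2 - (5/4) x^4 + O(x^6).

a_0 = 2; a_1 = 0; a_2 = -5; a_3 = 0; a_4 = -5/4; a_5 = 0


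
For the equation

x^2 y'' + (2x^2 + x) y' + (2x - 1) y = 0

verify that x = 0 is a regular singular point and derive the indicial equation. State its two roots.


Divide by x^2 to reach normal form y'' + P_1(x) y' + P_2(x) y = 0 with P_1(x) = 2 + 1/x and P_2(x) = 2/x - 1/x^2.
x = 0 is a singular point because the y'-coefficient 2 + 1/x has a pole at x = 0 and the y-coefficient 2/x - 1/x^2 has a pole at x = 0.
It is a regular singular point because x P_1(x) = p(x) = 2x + 1 and x^2 P_2(x) = q(x) = 2x - 1 are polynomials, hence analytic at x = 0.
p(0) = 1,  q(0) = -1.
Indicial equation: r(r-1) + p(0) r + q(0) = 0, i.e. r^2 + (p(0) - 1) r + q(0) = 0, i.e. r^2 - 1 = 0.
Discriminant: (0)^2 - 4(-1) = 4, so r = (0 ± 2)/2.
Solving: r_1 = 1, r_2 = -1.

indicial: r^2 - 1 = 0; roots r_1 = 1, r_2 = -1


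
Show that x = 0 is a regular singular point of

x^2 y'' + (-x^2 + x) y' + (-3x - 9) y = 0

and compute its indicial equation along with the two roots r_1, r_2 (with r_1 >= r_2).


Divide by x^2 to reach normal form y'' + P_1(x) y' + P_2(x) y = 0 with P_1(x) = -1 + 1/x and P_2(x) = -3/x - 9/x^2.
x = 0 is a singular point because the y'-coefficient -1 + 1/x has a pole at x = 0 and the y-coefficient -3/x - 9/x^2 has a pole at x = 0.
It is a regular singular point because x P_1(x) = p(x) = 1 - x and x^2 P_2(x) = q(x) = -3x - 9 are polynomials, hence analytic at x = 0.
p(0) = 1,  q(0) = -9.
Indicial equation: r(r-1) + p(0) r + q(0) = 0, i.e. r^2 + (p(0) - 1) r + q(0) = 0, i.e. r^2 - 9 = 0.
Discriminant: (0)^2 - 4(-9) = 36, so r = (0 ± 6)/2.
Solving: r_1 = 3, r_2 = -3.

indicial: r^2 - 9 = 0; roots r_1 = 3, r_2 = -3


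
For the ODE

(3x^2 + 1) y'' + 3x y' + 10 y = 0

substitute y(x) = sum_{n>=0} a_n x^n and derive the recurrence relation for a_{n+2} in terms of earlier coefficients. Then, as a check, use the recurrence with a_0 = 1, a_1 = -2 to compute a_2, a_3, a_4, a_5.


Substitute y = sum_n a_n x^n.
(1 + 3 x^2) y'' contributes (n+2)(n+1) a_{n+2} + 3 n(n-1) a_n at x^n.
3 x y'(x) contributes 3 n a_n at x^n.
10 y(x) contributes 10 a_n at x^n.
Matching x^n: (n+2)(n+1) a_{n+2} + (3 n(n-1) + 3 n + 10) a_n = 0.
Thus a_{n+2} = (-3 n(n-1) - 3 n - 10) / ((n+1)(n+2)) * a_n.

Check with a_0 = 1, a_1 = -2 (apply the recurrence for n = 0, 1, 2, 3): a_0 = 1, a_1 = -2, a_2 = -5, a_3 = 13/3, a_4 = 55/6, a_5 = -481/60.

a_(n+2) = (-3 n(n-1) - 3 n - 10) / ((n+1)(n+2)) * a_n; check: a_0 = 1, a_1 = -2, a_2 = -5, a_3 = 13/3, a_4 = 55/6, a_5 = -481/60


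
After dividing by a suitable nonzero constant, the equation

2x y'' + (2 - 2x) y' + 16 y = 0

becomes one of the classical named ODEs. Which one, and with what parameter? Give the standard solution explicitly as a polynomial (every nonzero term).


All three coefficients share the factor 2; dividing through by 2 gives  x y'' + (1 - x) y' + 8 y = 0.
This matches the Laguerre equation x y'' + (1 - x) y' + n y = 0 with n = 8; the polynomial solution is L_8(x).
With y = sum_k a_k x^k, matching x^k gives (k+1)k a_{k+1} + (k+1) a_{k+1} - k a_k + n a_k = 0, i.e. (k+1)^2 a_{k+1} = (k - n) a_k = (k - 8) a_k. The right side vanishes at k = 8, so the series terminates at degree 8.
Standard normalization L_n(0) = 1 gives a_0 = 1. Work upward with a_{k+1} = (k - 8) a_k / (k+1)^2:
  a_1 = (0 - 8)(1) / 1^2 = -8/1 = -8
  a_2 = (1 - 8)(-8) / 2^2 = 56/4 = 14
  a_3 = (2 - 8)(14) / 3^2 = -84/9 = -28/3
  a_4 = (3 - 8)(-28/3) / 4^2 = (140/3)/16 = 35/12
  a_5 = (4 - 8)(35/12) / 5^2 = (-35/3)/25 = -7/15
  a_6 = (5 - 8)(-7/15) / 6^2 = (7/5)/36 = 7/180
  a_7 = (6 - 8)(7/180) / 7^2 = (-7/90)/49 = -1/630
  a_8 = (7 - 8)(-1/630) / 8^2 = (1/630)/64 = 1/40320
Hence L_8(x) = x^8/40320 - x^7/630 + 7 x^6/180 - 7 x^5/15 + 35 x^4/12 - 28 x^3/3 + 14 x^2 - 8 x + 1.

L_8(x); series = x^8/40320 - x^7/630 + 7 x^6/180 - 7 x^5/15 + 35 x^4/12 - 28 x^3/3 + 14 x^2 - 8 x + 1


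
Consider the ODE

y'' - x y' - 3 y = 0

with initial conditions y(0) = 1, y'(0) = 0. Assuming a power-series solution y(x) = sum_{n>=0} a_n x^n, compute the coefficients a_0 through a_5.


Ansatz: y(x) = sum_{n>=0} a_n x^n, so y'(x) = sum_{n>=1} n a_n x^(n-1) and y''(x) = sum_{n>=2} n(n-1) a_n x^(n-2).
Substitute into P(x) y'' + Q(x) y' + R(x) y = 0 with P(x) = 1, Q(x) = -x, R(x) = -3, and match powers of x.
Initial conditions: a_0 = 1, a_1 = 0.
Setting the coefficient of each power of x to zero and solving order by order (substituting the coefficients already found):
  x^0: 2 a_2 - 3 a_0 = 0  ->  2 a_2 = 3 a_0 = 3  ->  a_2 = 3/2
  x^1: 6 a_3 - 4 a_1 = 0  ->  6 a_3 = 4 a_1 = 0  ->  a_3 = 0
  x^2: 12 a_4 - 5 a_2 = 0  ->  12 a_4 = 5 a_2 = 15/2  ->  a_4 = 5/8
  x^3: 20 a_5 - 6 a_3 = 0  ->  20 a_5 = 6 a_3 = 0  ->  a_5 = 0
Truncated series: y(x) = 1 + (3/2) x^2 + (5/8) x^4 + O(x^6).

a_0 = 1; a_1 = 0; a_2 = 3/2; a_3 = 0; a_4 = 5/8; a_5 = 0


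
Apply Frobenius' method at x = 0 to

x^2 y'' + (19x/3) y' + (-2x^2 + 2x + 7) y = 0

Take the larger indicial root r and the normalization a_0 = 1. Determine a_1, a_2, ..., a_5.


Write in Frobenius form y'' + (p(x)/x) y' + (q(x)/x^2) y = 0:
  p(x) = 19/3,  q(x) = -2x^2 + 2x + 7.
Indicial equation: r(r-1) + (19/3) r + (7) = 0 -> roots r_1 = -7/3, r_2 = -3.
Take r = r_1 = -7/3. Let y(x) = x^r sum_{n>=0} a_n x^n with a_0 = 1.
Substitute y = x^r sum a_n x^n and match x^{r+n}. The recurrence is
  D(n) a_n + 2 a_{n-1} - 2 a_{n-2} = 0,  where D(n) = (r+n)(r+n-1) + (19/3)(r+n) + (7).
  a_n = [-2 a_{n-1} + 2 a_{n-2}] / D(n).
Since the indicial polynomial factors as (r - r_1)(r - r_2), D(n) = (r_1 + n - r_1)(r_1 + n - r_2) = n(n + 2/3).
Evaluating step by step (a_0 = 1):
  n = 1: D(1) = 1(1 + 2/3) = 5/3; numerator = -2(1) = -2; a_1 = (-2)/(5/3) = -6/5
  n = 2: D(2) = 2(2 + 2/3) = 16/3; numerator = -2(-6/5) + 2(1) = 22/5; a_2 = (22/5)/(16/3) = 33/40
  n = 3: D(3) = 3(3 + 2/3) = 11; numerator = -2(33/40) + 2(-6/5) = -81/20; a_3 = (-81/20)/(11) = -81/220
  n = 4: D(4) = 4(4 + 2/3) = 56/3; numerator = -2(-81/220) + 2(33/40) = 105/44; a_4 = (105/44)/(56/3) = 45/352
  n = 5: D(5) = 5(5 + 2/3) = 85/3; numerator = -2(45/352) + 2(-81/220) = -873/880; a_5 = (-873/880)/(85/3) = -2619/74800

r = -7/3; a_0 = 1; a_1 = -6/5; a_2 = 33/40; a_3 = -81/220; a_4 = 45/352; a_5 = -2619/74800
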